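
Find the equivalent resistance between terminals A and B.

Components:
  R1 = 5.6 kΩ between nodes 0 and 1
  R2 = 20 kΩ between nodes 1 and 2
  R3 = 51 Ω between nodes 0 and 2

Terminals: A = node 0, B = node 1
Reduce the network between node 0 (A) and node 1 (B) by series/parallel combination:
  Rs1 = R3 + R2 (series, joined only at node 2) = 51 + 20000 = 20050 Ω
  Rp1 = R1 ‖ Rs1 (parallel, both between nodes 0 and 1) = 1/(1/5600 + 1/20050) = 4377 Ω
R_eq = 4.377 kΩ

Final answer: 4.377 kΩ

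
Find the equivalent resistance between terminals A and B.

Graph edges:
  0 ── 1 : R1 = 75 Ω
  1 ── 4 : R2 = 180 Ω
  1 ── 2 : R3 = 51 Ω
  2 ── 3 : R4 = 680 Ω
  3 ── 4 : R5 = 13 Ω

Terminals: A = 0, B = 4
Reduce the network between node 0 (A) and node 4 (B) by series/parallel combination:
  Rs1 = R3 + R4 (series, joined only at node 2) = 51 + 680 = 731 Ω
  Rs2 = R5 + Rs1 (series, joined only at node 3) = 13 + 731 = 744 Ω
  Rp1 = R2 ‖ Rs2 (parallel, both between nodes 1 and 4) = 1/(1/180 + 1/744) = 144.9 Ω
  Rs3 = R1 + Rp1 (series, joined only at node 1) = 75 + 144.9 = 219.9 Ω
R_eq = 219.9 Ω

Final answer: 219.9 Ω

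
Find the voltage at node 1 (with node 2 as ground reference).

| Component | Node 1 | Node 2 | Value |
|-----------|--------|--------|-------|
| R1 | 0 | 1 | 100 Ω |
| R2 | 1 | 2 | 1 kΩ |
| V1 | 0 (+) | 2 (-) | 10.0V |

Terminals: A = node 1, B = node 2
Nodal analysis, taking node 2 as the 0 V reference.
Source V1 fixes V_0 = 10 V.
KCL at each unknown node (sum of currents leaving = 0; resistances in Ω):
  Node 1: (V_1 - 10)/100 + (V_1 - 0)/1000 = 0
Collecting terms: 0.011 × V_1 = 0.1  =>  V_1 = 9.091 V
The requested potential is V_1 = 9.091 V.

Final answer: V_1 = 9.091 V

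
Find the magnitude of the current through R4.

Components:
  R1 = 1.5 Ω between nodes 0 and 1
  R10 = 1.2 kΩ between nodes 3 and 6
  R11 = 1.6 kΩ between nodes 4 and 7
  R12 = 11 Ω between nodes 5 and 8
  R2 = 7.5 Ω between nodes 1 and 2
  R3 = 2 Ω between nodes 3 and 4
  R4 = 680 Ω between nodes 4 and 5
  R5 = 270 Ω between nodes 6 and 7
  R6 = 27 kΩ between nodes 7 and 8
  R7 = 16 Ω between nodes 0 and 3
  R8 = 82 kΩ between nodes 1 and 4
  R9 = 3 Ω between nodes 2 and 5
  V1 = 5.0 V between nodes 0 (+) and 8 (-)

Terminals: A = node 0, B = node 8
Nodal analysis, taking node 8 as the 0 V reference.
Source V1 fixes V_0 = 5 V.
KCL at each unknown node (sum of currents leaving = 0; resistances in Ω):
  Node 1: (V_1 - 5)/1.5 + (V_1 - V_2)/7.5 + (V_1 - V_4)/82000 = 0
  Node 2: (V_2 - V_1)/7.5 + (V_2 - V_5)/3 = 0
  Node 3: (V_3 - V_4)/2 + (V_3 - 5)/16 + (V_3 - V_6)/1200 = 0
  Node 4: (V_4 - V_3)/2 + (V_4 - V_5)/680 + (V_4 - V_1)/82000 + (V_4 - V_7)/1600 = 0
  Node 5: (V_5 - V_4)/680 + (V_5 - V_2)/3 + (V_5 - 0)/11 = 0
  Node 6: (V_6 - V_7)/270 + (V_6 - V_3)/1200 = 0
  Node 7: (V_7 - V_6)/270 + (V_7 - 0)/27000 + (V_7 - V_4)/1600 = 0
Collecting terms (coefficients in siemens):
  0.8·V_1 - 0.1333·V_2 - 0.0000122·V_4 = 3.333
  0.4667·V_2 - 0.1333·V_1 - 0.3333·V_5 = 0
  0.5633·V_3 - 0.5·V_4 - 0.0008333·V_6 = 0.3125
  0.5021·V_4 - 0.0000122·V_1 - 0.5·V_3 - 0.001471·V_5 - 0.000625·V_7 = 0
  0.4257·V_5 - 0.3333·V_2 - 0.001471·V_4 = 0
  0.004537·V_6 - 0.0008333·V_3 - 0.003704·V_7 = 0
  0.004366·V_7 - 0.000625·V_4 - 0.003704·V_6 = 0
Solving these 7 simultaneous equations (Gaussian elimination) gives:
  V_1 = 4.677 V, V_2 = 3.059 V, V_3 = 4.938 V, V_4 = 4.93 V
  V_5 = 2.413 V, V_6 = 4.824 V, V_7 = 4.798 V
I_R4 = (V_4 - V_5)/R4 = (4.93 - 2.413)/680 = 0.003703 A
|I_R4| = 0.003703 A

Final answer: |I_R4| = 0.003703 A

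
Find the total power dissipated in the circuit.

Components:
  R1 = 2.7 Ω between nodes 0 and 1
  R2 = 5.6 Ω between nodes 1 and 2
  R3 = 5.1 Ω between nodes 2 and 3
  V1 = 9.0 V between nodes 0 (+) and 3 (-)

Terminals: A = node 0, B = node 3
Nodal analysis, taking node 3 as the 0 V reference.
Source V1 fixes V_0 = 9 V.
KCL at each unknown node (sum of currents leaving = 0; resistances in Ω):
  Node 1: (V_1 - 9)/2.7 + (V_1 - V_2)/5.6 = 0
  Node 2: (V_2 - V_1)/5.6 + (V_2 - 0)/5.1 = 0
Collecting terms (coefficients in siemens):
  0.5489·V_1 - 0.1786·V_2 = 3.333
  0.3746·V_2 - 0.1786·V_1 = 0
Determinant D = (0.5489)(0.3746) - (-0.1786)(-0.1786) = 0.1738
V_1 = [(3.333)(0.3746) - (-0.1786)(0)]/D = 7.187 V
V_2 = [(0.5489)(0) - (3.333)(-0.1786)]/D = 3.425 V
Power in each resistor, P = (ΔV)²/R:
  P_R1 = (9 - 7.187)²/2.7 = 1.218 W
  P_R2 = (7.187 - 3.425)²/5.6 = 2.526 W
  P_R3 = (3.425 - 0)²/5.1 = 2.301 W
P_total = P_R1 + P_R2 + P_R3 = 6.045 W

Final answer: 6.045 W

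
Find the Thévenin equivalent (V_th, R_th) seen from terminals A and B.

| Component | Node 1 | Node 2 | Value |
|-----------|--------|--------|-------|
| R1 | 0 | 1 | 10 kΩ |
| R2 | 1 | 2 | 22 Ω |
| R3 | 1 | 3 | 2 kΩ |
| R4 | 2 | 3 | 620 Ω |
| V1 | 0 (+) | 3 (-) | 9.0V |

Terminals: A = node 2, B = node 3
Step 1 — V_th is the open-circuit voltage V_A - V_B (nothing connected across the terminals).
Nodal analysis, taking node 3 as the 0 V reference.
Source V1 fixes V_0 = 9 V.
KCL at each unknown node (sum of currents leaving = 0; resistances in Ω):
  Node 1: (V_1 - 9)/10000 + (V_1 - V_2)/22 + (V_1 - 0)/2000 = 0
  Node 2: (V_2 - V_1)/22 + (V_2 - 0)/620 = 0
Collecting terms (coefficients in siemens):
  0.04605·V_1 - 0.04545·V_2 = 0.0009
  0.04707·V_2 - 0.04545·V_1 = 0
Determinant D = (0.04605)(0.04707) - (-0.04545)(-0.04545) = 0.0001016
V_1 = [(0.0009)(0.04707) - (-0.04545)(0)]/D = 0.4171 V
V_2 = [(0.04605)(0) - (0.0009)(-0.04545)]/D = 0.4028 V
V_th = V_2 - V_3 = 0.4028 - 0 = 0.4028 V
Step 2 — R_th: zero the source — replace V1 by a short circuit (node 3 merges into node 0) — and find the resistance seen between A (node 2) and B (node 0).
Reduce the network between node 2 (A) and node 0 (B) by series/parallel combination:
  Rp1 = R1 ‖ R3 (parallel, both between nodes 0 and 1) = 1/(1/10000 + 1/2000) = 1667 Ω
  Rs1 = R2 + Rp1 (series, joined only at node 1) = 22 + 1667 = 1689 Ω
  Rp2 = R4 ‖ Rs1 (parallel, both between nodes 0 and 2) = 1/(1/620 + 1/1689) = 453.5 Ω
R_th = 453.5 Ω

Final answer: V_th = 0.4028 V, R_th = 453.5 Ω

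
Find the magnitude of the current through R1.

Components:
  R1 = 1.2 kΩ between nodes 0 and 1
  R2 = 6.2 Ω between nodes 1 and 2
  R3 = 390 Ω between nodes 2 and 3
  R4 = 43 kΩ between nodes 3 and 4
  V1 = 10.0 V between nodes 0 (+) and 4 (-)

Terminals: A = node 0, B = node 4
Nodal analysis, taking node 4 as the 0 V reference.
Source V1 fixes V_0 = 10 V.
KCL at each unknown node (sum of currents leaving = 0; resistances in Ω):
  Node 1: (V_1 - 10)/1200 + (V_1 - V_2)/6.2 = 0
  Node 2: (V_2 - V_1)/6.2 + (V_2 - V_3)/390 = 0
  Node 3: (V_3 - V_2)/390 + (V_3 - 0)/43000 = 0
Collecting terms (coefficients in siemens):
  0.1621·V_1 - 0.1613·V_2 = 0.008333
  0.1639·V_2 - 0.1613·V_1 - 0.002564·V_3 = 0
  0.002587·V_3 - 0.002564·V_2 = 0
Solving these 3 simultaneous equations (Gaussian elimination) gives:
  V_1 = 9.731 V, V_2 = 9.73 V, V_3 = 9.642 V
I_R1 = (V_0 - V_1)/R1 = (10 - 9.731)/1200 = 0.0002242 A
|I_R1| = 0.0002242 A

Final answer: |I_R1| = 0.0002242 A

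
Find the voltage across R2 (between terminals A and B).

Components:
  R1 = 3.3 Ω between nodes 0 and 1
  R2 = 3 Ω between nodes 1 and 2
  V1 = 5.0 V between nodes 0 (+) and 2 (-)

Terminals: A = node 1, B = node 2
R1 and R2 are in series across V1 (node 0 → node 1 → node 2), and the output A–B is taken across R2, so this is a voltage divider.
Series current: I = V1/(R1 + R2) = 5/(3.3 + 3) = 5/6.3 = 0.7937 A
V_R2 = I × R2 = V1 × R2/(R1 + R2) = 5 × 3/6.3 = 2.381 V

Final answer: 2.381 V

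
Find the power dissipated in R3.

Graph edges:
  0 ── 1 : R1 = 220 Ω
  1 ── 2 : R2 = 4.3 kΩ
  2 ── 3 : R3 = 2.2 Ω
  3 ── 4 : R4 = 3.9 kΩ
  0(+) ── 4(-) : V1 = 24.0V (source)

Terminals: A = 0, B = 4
Nodal analysis, taking node 4 as the 0 V reference.
Source V1 fixes V_0 = 24 V.
KCL at each unknown node (sum of currents leaving = 0; resistances in Ω):
  Node 1: (V_1 - 24)/220 + (V_1 - V_2)/4300 = 0
  Node 2: (V_2 - V_1)/4300 + (V_2 - V_3)/2.2 = 0
  Node 3: (V_3 - V_2)/2.2 + (V_3 - 0)/3900 = 0
Collecting terms (coefficients in siemens):
  0.004778·V_1 - 0.0002326·V_2 = 0.1091
  0.4548·V_2 - 0.0002326·V_1 - 0.4545·V_3 = 0
  0.4548·V_3 - 0.4545·V_2 = 0
Solving these 3 simultaneous equations (Gaussian elimination) gives:
  V_1 = 23.37 V, V_2 = 11.12 V, V_3 = 11.11 V
I_R3 = (V_2 - V_3)/R3 = (11.12 - 11.11)/2.2 = 0.00285 A
P_R3 = I_R3² × R3 = (0.00285)² × 2.2 = 0.00001786 W

Final answer: 1.786e-05 W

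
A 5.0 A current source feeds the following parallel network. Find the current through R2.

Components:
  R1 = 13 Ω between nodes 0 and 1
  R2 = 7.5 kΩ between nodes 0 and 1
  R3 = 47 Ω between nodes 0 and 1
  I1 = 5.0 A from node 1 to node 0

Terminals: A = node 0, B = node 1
All resistors sit directly between nodes 0 and 1, so they are in parallel and share one voltage V; the full source current 5 A splits among them.
1/R_par = 1/13 + 1/7500 + 1/47 = 0.09833 S  =>  R_par = 10.17 Ω
V = I × R_par = 5 × 10.17 = 50.85 V
I_R2 = V/R2 = 50.85/7500 = 0.00678 A

Final answer: 0.00678 A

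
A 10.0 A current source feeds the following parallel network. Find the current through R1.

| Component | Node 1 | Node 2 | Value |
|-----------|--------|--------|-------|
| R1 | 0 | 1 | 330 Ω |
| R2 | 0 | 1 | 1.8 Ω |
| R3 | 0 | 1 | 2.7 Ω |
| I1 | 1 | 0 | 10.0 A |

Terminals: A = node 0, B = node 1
All resistors sit directly between nodes 0 and 1, so they are in parallel and share one voltage V; the full source current 10 A splits among them.
1/R_par = 1/330 + 1/1.8 + 1/2.7 = 0.929 S  =>  R_par = 1.076 Ω
V = I × R_par = 10 × 1.076 = 10.76 V
I_R1 = V/R1 = 10.76/330 = 0.03262 A

Final answer: 0.03262 A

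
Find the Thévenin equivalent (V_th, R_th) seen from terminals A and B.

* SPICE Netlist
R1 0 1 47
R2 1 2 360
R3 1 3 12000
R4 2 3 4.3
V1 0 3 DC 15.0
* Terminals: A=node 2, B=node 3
Step 1 — V_th is the open-circuit voltage V_A - V_B (nothing connected across the terminals).
Nodal analysis, taking node 3 as the 0 V reference.
Source V1 fixes V_0 = 15 V.
KCL at each unknown node (sum of currents leaving = 0; resistances in Ω):
  Node 1: (V_1 - 15)/47 + (V_1 - V_2)/360 + (V_1 - 0)/12000 = 0
  Node 2: (V_2 - V_1)/360 + (V_2 - 0)/4.3 = 0
Collecting terms (coefficients in siemens):
  0.02414·V_1 - 0.002778·V_2 = 0.3191
  0.2353·V_2 - 0.002778·V_1 = 0
Determinant D = (0.02414)(0.2353) - (-0.002778)(-0.002778) = 0.005673
V_1 = [(0.3191)(0.2353) - (-0.002778)(0)]/D = 13.24 V
V_2 = [(0.02414)(0) - (0.3191)(-0.002778)]/D = 0.1563 V
V_th = V_2 - V_3 = 0.1563 - 0 = 0.1563 V
Step 2 — R_th: zero the source — replace V1 by a short circuit (node 3 merges into node 0) — and find the resistance seen between A (node 2) and B (node 0).
Reduce the network between node 2 (A) and node 0 (B) by series/parallel combination:
  Rp1 = R1 ‖ R3 (parallel, both between nodes 0 and 1) = 1/(1/47 + 1/12000) = 46.82 Ω
  Rs1 = R2 + Rp1 (series, joined only at node 1) = 360 + 46.82 = 406.8 Ω
  Rp2 = R4 ‖ Rs1 (parallel, both between nodes 0 and 2) = 1/(1/4.3 + 1/406.8) = 4.255 Ω
R_th = 4.255 Ω

Final answer: V_th = 0.1563 V, R_th = 4.255 Ω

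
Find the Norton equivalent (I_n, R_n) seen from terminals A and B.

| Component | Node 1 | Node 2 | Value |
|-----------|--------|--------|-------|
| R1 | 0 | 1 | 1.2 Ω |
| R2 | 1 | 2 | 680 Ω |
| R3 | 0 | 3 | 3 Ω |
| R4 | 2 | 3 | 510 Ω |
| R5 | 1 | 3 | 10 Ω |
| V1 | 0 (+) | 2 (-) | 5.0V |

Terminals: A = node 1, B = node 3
Find the Thévenin equivalent first; then I_n = V_th/R_th and R_n = R_th.
Step 1 — V_th is the open-circuit voltage V_A - V_B (nothing connected across the terminals).
Nodal analysis, taking node 2 as the 0 V reference.
Source V1 fixes V_0 = 5 V.
KCL at each unknown node (sum of currents leaving = 0; resistances in Ω):
  Node 1: (V_1 - 5)/1.2 + (V_1 - 0)/680 + (V_1 - V_3)/10 = 0
  Node 3: (V_3 - 5)/3 + (V_3 - 0)/510 + (V_3 - V_1)/10 = 0
Collecting terms (coefficients in siemens):
  0.9348·V_1 - 0.1·V_3 = 4.167
  0.4353·V_3 - 0.1·V_1 = 1.667
Determinant D = (0.9348)(0.4353) - (-0.1)(-0.1) = 0.3969
V_1 = [(4.167)(0.4353) - (-0.1)(1.667)]/D = 4.989 V
V_3 = [(0.9348)(1.667) - (4.167)(-0.1)]/D = 4.975 V
V_th = V_1 - V_3 = 4.989 - 4.975 = 0.01441 V
Step 2 — R_th: zero the source — replace V1 by a short circuit (node 2 merges into node 0) — and find the resistance seen between A (node 1) and B (node 3).
Reduce the network between node 1 (A) and node 3 (B) by series/parallel combination:
  Rp1 = R1 ‖ R2 (parallel, both between nodes 0 and 1) = 1/(1/1.2 + 1/680) = 1.198 Ω
  Rp2 = R3 ‖ R4 (parallel, both between nodes 0 and 3) = 1/(1/3 + 1/510) = 2.982 Ω
  Rs1 = Rp1 + Rp2 (series, joined only at node 0) = 1.198 + 2.982 = 4.18 Ω
  Rp3 = R5 ‖ Rs1 (parallel, both between nodes 1 and 3) = 1/(1/10 + 1/4.18) = 2.948 Ω
R_th = 2.948 Ω
I_n = V_th/R_th = 0.01441/2.948 = 0.004888 A, and R_n = R_th = 2.948 Ω

Final answer: I_n = 0.004888 A, R_n = 2.948 Ω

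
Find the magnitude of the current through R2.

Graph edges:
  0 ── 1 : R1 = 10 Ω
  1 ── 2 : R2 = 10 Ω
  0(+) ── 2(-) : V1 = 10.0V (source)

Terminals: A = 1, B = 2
Nodal analysis, taking node 2 as the 0 V reference.
Source V1 fixes V_0 = 10 V.
KCL at each unknown node (sum of currents leaving = 0; resistances in Ω):
  Node 1: (V_1 - 10)/10 + (V_1 - 0)/10 = 0
Collecting terms: 0.2 × V_1 = 1  =>  V_1 = 5 V
I_R2 = (V_1 - V_2)/R2 = (5 - 0)/10 = 0.5 A
|I_R2| = 0.5 A

Final answer: |I_R2| = 0.5 A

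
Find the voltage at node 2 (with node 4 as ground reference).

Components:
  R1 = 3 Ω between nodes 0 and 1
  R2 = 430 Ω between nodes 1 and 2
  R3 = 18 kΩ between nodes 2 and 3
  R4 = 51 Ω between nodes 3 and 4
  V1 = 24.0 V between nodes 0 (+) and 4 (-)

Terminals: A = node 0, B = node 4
Nodal analysis, taking node 4 as the 0 V reference.
Source V1 fixes V_0 = 24 V.
KCL at each unknown node (sum of currents leaving = 0; resistances in Ω):
  Node 1: (V_1 - 24)/3 + (V_1 - V_2)/430 = 0
  Node 2: (V_2 - V_1)/430 + (V_2 - V_3)/18000 = 0
  Node 3: (V_3 - V_2)/18000 + (V_3 - 0)/51 = 0
Collecting terms (coefficients in siemens):
  0.3357·V_1 - 0.002326·V_2 = 8
  0.002381·V_2 - 0.002326·V_1 - 0.00005556·V_3 = 0
  0.01966·V_3 - 0.00005556·V_2 = 0
Solving these 3 simultaneous equations (Gaussian elimination) gives:
  V_1 = 24 V, V_2 = 23.44 V, V_3 = 0.06622 V
The requested potential is V_2 = 23.44 V.

Final answer: V_2 = 23.44 V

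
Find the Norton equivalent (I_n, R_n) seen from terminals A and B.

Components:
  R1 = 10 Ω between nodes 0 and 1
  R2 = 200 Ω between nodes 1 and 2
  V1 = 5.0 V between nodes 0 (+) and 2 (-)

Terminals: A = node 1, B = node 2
Find the Thévenin equivalent first; then I_n = V_th/R_th and R_n = R_th.
Step 1 — V_th is the open-circuit voltage V_A - V_B (nothing connected across the terminals).
Nodal analysis, taking node 2 as the 0 V reference.
Source V1 fixes V_0 = 5 V.
KCL at each unknown node (sum of currents leaving = 0; resistances in Ω):
  Node 1: (V_1 - 5)/10 + (V_1 - 0)/200 = 0
Collecting terms: 0.105 × V_1 = 0.5  =>  V_1 = 4.762 V
V_th = V_1 - V_2 = 4.762 - 0 = 4.762 V
Step 2 — R_th: zero the source — replace V1 by a short circuit (node 2 merges into node 0) — and find the resistance seen between A (node 1) and B (node 0).
Reduce the network between node 1 (A) and node 0 (B) by series/parallel combination:
  Rp1 = R1 ‖ R2 (parallel, both between nodes 0 and 1) = 1/(1/10 + 1/200) = 9.524 Ω
R_th = 9.524 Ω
I_n = V_th/R_th = 4.762/9.524 = 0.5 A, and R_n = R_th = 9.524 Ω

Final answer: I_n = 0.5 A, R_n = 9.524 Ω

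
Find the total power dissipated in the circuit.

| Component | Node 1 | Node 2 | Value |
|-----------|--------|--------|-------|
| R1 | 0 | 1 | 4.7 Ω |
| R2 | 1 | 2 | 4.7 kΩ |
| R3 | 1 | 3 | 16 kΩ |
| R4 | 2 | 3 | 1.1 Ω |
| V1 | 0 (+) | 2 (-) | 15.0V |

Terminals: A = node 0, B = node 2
Nodal analysis, taking node 2 as the 0 V reference.
Source V1 fixes V_0 = 15 V.
KCL at each unknown node (sum of currents leaving = 0; resistances in Ω):
  Node 1: (V_1 - 15)/4.7 + (V_1 - 0)/4700 + (V_1 - V_3)/16000 = 0
  Node 3: (V_3 - V_1)/16000 + (V_3 - 0)/1.1 = 0
Collecting terms (coefficients in siemens):
  0.213·V_1 - 0.0000625·V_3 = 3.191
  0.9092·V_3 - 0.0000625·V_1 = 0
Determinant D = (0.213)(0.9092) - (-0.0000625)(-0.0000625) = 0.1937
V_1 = [(3.191)(0.9092) - (-0.0000625)(0)]/D = 14.98 V
V_3 = [(0.213)(0) - (3.191)(-0.0000625)]/D = 0.00103 V
Power in each resistor, P = (ΔV)²/R:
  P_R1 = (15 - 14.98)²/4.7 = 0.00007992 W
  P_R2 = (14.98 - 0)²/4700 = 0.04775 W
  P_R3 = (14.98 - 0.00103)²/16000 = 0.01402 W
  P_R4 = (0 - 0.00103)²/1.1 = 0.0000009642 W
P_total = P_R1 + P_R2 + P_R3 + P_R4 = 0.06185 W

Final answer: 0.06185 W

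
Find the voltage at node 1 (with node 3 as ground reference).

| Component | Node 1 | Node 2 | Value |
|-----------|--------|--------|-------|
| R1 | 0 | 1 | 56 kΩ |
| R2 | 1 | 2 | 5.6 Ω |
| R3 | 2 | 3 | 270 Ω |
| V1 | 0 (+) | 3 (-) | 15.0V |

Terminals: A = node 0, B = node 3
Nodal analysis, taking node 3 as the 0 V reference.
Source V1 fixes V_0 = 15 V.
KCL at each unknown node (sum of currents leaving = 0; resistances in Ω):
  Node 1: (V_1 - 15)/56000 + (V_1 - V_2)/5.6 = 0
  Node 2: (V_2 - V_1)/5.6 + (V_2 - 0)/270 = 0
Collecting terms (coefficients in siemens):
  0.1786·V_1 - 0.1786·V_2 = 0.0002679
  0.1823·V_2 - 0.1786·V_1 = 0
Determinant D = (0.1786)(0.1823) - (-0.1786)(-0.1786) = 0.0006646
V_1 = [(0.0002679)(0.1823) - (-0.1786)(0)]/D = 0.07346 V
V_2 = [(0.1786)(0) - (0.0002679)(-0.1786)]/D = 0.07197 V
The requested potential is V_1 = 0.07346 V.

Final answer: V_1 = 0.07346 V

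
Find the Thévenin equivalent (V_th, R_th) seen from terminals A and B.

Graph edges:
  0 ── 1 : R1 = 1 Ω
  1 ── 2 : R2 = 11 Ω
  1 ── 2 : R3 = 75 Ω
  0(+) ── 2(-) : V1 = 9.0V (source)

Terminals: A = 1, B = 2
Step 1 — V_th is the open-circuit voltage V_A - V_B (nothing connected across the terminals).
Nodal analysis, taking node 2 as the 0 V reference.
Source V1 fixes V_0 = 9 V.
KCL at each unknown node (sum of currents leaving = 0; resistances in Ω):
  Node 1: (V_1 - 9)/1 + (V_1 - 0)/11 + (V_1 - 0)/75 = 0
Collecting terms: 1.104 × V_1 = 9  =>  V_1 = 8.15 V
V_th = V_1 - V_2 = 8.15 - 0 = 8.15 V
Step 2 — R_th: zero the source — replace V1 by a short circuit (node 2 merges into node 0) — and find the resistance seen between A (node 1) and B (node 0).
Reduce the network between node 1 (A) and node 0 (B) by series/parallel combination:
  Rp1 = R1 ‖ R2 ‖ R3 (parallel, all between nodes 0 and 1) = 1/(1/1 + 1/11 + 1/75) = 0.9056 Ω
R_th = 0.9056 Ω

Final answer: V_th = 8.15 V, R_th = 0.9056 Ω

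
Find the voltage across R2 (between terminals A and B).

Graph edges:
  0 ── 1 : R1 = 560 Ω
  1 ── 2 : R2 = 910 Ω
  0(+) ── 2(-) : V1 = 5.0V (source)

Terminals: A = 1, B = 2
R1 and R2 are in series across V1 (node 0 → node 1 → node 2), and the output A–B is taken across R2, so this is a voltage divider.
Series current: I = V1/(R1 + R2) = 5/(560 + 910) = 5/1470 = 0.003401 A
V_R2 = I × R2 = V1 × R2/(R1 + R2) = 5 × 910/1470 = 3.095 V

Final answer: 3.095 V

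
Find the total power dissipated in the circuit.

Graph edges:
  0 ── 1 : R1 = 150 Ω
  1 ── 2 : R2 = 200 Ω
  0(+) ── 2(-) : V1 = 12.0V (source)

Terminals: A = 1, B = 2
Nodal analysis, taking node 2 as the 0 V reference.
Source V1 fixes V_0 = 12 V.
KCL at each unknown node (sum of currents leaving = 0; resistances in Ω):
  Node 1: (V_1 - 12)/150 + (V_1 - 0)/200 = 0
Collecting terms: 0.01167 × V_1 = 0.08  =>  V_1 = 6.857 V
Power in each resistor, P = (ΔV)²/R:
  P_R1 = (12 - 6.857)²/150 = 0.1763 W
  P_R2 = (6.857 - 0)²/200 = 0.2351 W
P_total = P_R1 + P_R2 = 0.4114 W

Final answer: 0.4114 W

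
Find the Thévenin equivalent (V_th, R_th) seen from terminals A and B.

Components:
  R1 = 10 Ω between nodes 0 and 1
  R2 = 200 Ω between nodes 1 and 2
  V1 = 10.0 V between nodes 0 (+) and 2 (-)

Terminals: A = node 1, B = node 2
Step 1 — V_th is the open-circuit voltage V_A - V_B (nothing connected across the terminals).
Nodal analysis, taking node 2 as the 0 V reference.
Source V1 fixes V_0 = 10 V.
KCL at each unknown node (sum of currents leaving = 0; resistances in Ω):
  Node 1: (V_1 - 10)/10 + (V_1 - 0)/200 = 0
Collecting terms: 0.105 × V_1 = 1  =>  V_1 = 9.524 V
V_th = V_1 - V_2 = 9.524 - 0 = 9.524 V
Step 2 — R_th: zero the source — replace V1 by a short circuit (node 2 merges into node 0) — and find the resistance seen between A (node 1) and B (node 0).
Reduce the network between node 1 (A) and node 0 (B) by series/parallel combination:
  Rp1 = R1 ‖ R2 (parallel, both between nodes 0 and 1) = 1/(1/10 + 1/200) = 9.524 Ω
R_th = 9.524 Ω

Final answer: V_th = 9.524 V, R_th = 9.524 Ω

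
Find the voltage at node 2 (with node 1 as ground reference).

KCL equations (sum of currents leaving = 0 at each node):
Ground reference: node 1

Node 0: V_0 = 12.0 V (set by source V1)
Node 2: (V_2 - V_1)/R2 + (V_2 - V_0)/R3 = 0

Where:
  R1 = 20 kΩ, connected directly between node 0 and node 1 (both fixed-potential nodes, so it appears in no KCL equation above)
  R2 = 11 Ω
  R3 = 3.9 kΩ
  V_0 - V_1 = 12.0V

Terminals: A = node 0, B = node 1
Nodal analysis, taking node 1 as the 0 V reference.
Source V1 fixes V_0 = 12 V.
KCL at each unknown node (sum of currents leaving = 0; resistances in Ω):
  Node 2: (V_2 - 0)/11 + (V_2 - 12)/3900 = 0
Collecting terms: 0.09117 × V_2 = 0.003077  =>  V_2 = 0.03375 V
The requested potential is V_2 = 0.03375 V.

Final answer: V_2 = 0.03375 V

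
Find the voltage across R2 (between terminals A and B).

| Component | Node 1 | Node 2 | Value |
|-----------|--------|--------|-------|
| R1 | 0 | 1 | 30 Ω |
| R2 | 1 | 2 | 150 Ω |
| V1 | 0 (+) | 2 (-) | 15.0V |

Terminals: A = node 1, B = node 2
R1 and R2 are in series across V1 (node 0 → node 1 → node 2), and the output A–B is taken across R2, so this is a voltage divider.
Series current: I = V1/(R1 + R2) = 15/(30 + 150) = 15/180 = 0.08333 A
V_R2 = I × R2 = V1 × R2/(R1 + R2) = 15 × 150/180 = 12.5 V

Final answer: 12.5 V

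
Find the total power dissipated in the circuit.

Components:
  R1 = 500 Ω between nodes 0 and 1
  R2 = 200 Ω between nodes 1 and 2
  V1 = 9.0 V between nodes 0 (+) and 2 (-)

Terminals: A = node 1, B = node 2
Nodal analysis, taking node 2 as the 0 V reference.
Source V1 fixes V_0 = 9 V.
KCL at each unknown node (sum of currents leaving = 0; resistances in Ω):
  Node 1: (V_1 - 9)/500 + (V_1 - 0)/200 = 0
Collecting terms: 0.007 × V_1 = 0.018  =>  V_1 = 2.571 V
Power in each resistor, P = (ΔV)²/R:
  P_R1 = (9 - 2.571)²/500 = 0.08265 W
  P_R2 = (2.571 - 0)²/200 = 0.03306 W
P_total = P_R1 + P_R2 = 0.1157 W

Final answer: 0.1157 W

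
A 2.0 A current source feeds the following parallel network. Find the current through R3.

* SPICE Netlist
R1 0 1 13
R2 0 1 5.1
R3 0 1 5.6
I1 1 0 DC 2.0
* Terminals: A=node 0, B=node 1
All resistors sit directly between nodes 0 and 1, so they are in parallel and share one voltage V; the full source current 2 A splits among them.
1/R_par = 1/13 + 1/5.1 + 1/5.6 = 0.4516 S  =>  R_par = 2.214 Ω
V = I × R_par = 2 × 2.214 = 4.429 V
I_R3 = V/R3 = 4.429/5.6 = 0.7909 A

Final answer: 0.7909 A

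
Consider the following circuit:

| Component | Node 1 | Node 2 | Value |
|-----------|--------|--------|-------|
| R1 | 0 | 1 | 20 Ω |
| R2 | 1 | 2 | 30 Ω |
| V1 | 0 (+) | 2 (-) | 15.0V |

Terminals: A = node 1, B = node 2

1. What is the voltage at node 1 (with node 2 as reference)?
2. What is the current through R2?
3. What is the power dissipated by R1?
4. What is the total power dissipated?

Nodal analysis, taking node 2 as the 0 V reference.
Source V1 fixes V_0 = 15 V.
KCL at each unknown node (sum of currents leaving = 0; resistances in Ω):
  Node 1: (V_1 - 15)/20 + (V_1 - 0)/30 = 0
Collecting terms: 0.08333 × V_1 = 0.75  =>  V_1 = 9 V
Part 1:
  Read off the nodal solution: V_1 = 9 V
Part 2:
  I_R2 = (V_1 - V_2)/R2 = (9 - 0)/30 = 0.3 A
  Magnitude: I_R2 = 0.3 A
Part 3:
  I_R1 = (V_0 - V_1)/R1 = (15 - 9)/20 = 0.3 A
  P_R1 = I_R1² × R1 = (0.3)² × 20 = 1.8 W
Part 4:
  Power in each resistor, P = (ΔV)²/R:
    P_R1 = (15 - 9)²/20 = 1.8 W
    P_R2 = (9 - 0)²/30 = 2.7 W
  P_total = P_R1 + P_R2 = 4.5 W

Final answers:
1. V_1 = 9 V
2. I_R2 = 0.3 A
3. P_R1 = 1.8 W
4. P_total = 4.5 W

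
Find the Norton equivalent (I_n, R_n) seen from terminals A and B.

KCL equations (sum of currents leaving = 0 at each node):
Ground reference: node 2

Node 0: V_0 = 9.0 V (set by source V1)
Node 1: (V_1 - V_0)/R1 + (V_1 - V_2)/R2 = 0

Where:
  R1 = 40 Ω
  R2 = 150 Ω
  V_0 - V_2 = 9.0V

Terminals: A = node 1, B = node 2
Find the Thévenin equivalent first; then I_n = V_th/R_th and R_n = R_th.
Step 1 — V_th is the open-circuit voltage V_A - V_B (nothing connected across the terminals).
Nodal analysis, taking node 2 as the 0 V reference.
Source V1 fixes V_0 = 9 V.
KCL at each unknown node (sum of currents leaving = 0; resistances in Ω):
  Node 1: (V_1 - 9)/40 + (V_1 - 0)/150 = 0
Collecting terms: 0.03167 × V_1 = 0.225  =>  V_1 = 7.105 V
V_th = V_1 - V_2 = 7.105 - 0 = 7.105 V
Step 2 — R_th: zero the source — replace V1 by a short circuit (node 2 merges into node 0) — and find the resistance seen between A (node 1) and B (node 0).
Reduce the network between node 1 (A) and node 0 (B) by series/parallel combination:
  Rp1 = R1 ‖ R2 (parallel, both between nodes 0 and 1) = 1/(1/40 + 1/150) = 31.58 Ω
R_th = 31.58 Ω
I_n = V_th/R_th = 7.105/31.58 = 0.225 A, and R_n = R_th = 31.58 Ω

Final answer: I_n = 0.225 A, R_n = 31.58 Ω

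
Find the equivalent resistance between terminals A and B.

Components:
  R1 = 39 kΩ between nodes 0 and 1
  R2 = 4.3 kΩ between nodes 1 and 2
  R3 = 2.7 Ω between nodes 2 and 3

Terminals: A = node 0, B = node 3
Reduce the network between node 0 (A) and node 3 (B) by series/parallel combination:
  Rs1 = R1 + R2 (series, joined only at node 1) = 39000 + 4300 = 43300 Ω
  Rs2 = R3 + Rs1 (series, joined only at node 2) = 2.7 + 43300 = 43300 Ω
R_eq = 43.3 kΩ

Final answer: 43.3 kΩ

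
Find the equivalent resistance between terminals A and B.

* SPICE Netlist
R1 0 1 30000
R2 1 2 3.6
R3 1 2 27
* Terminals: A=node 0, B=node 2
Reduce the network between node 0 (A) and node 2 (B) by series/parallel combination:
  Rp1 = R2 ‖ R3 (parallel, both between nodes 1 and 2) = 1/(1/3.6 + 1/27) = 3.176 Ω
  Rs1 = R1 + Rp1 (series, joined only at node 1) = 30000 + 3.176 = 30000 Ω
R_eq = 30 kΩ

Final answer: 30 kΩ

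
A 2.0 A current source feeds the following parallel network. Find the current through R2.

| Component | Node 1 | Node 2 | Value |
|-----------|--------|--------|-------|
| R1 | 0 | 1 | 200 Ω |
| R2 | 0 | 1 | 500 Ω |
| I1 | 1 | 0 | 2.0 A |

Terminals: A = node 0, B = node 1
All resistors sit directly between nodes 0 and 1, so they are in parallel and share one voltage V; the full source current 2 A splits among them.
1/R_par = 1/200 + 1/500 = 0.007 S  =>  R_par = 142.9 Ω
V = I × R_par = 2 × 142.9 = 285.7 V
I_R2 = V/R2 = 285.7/500 = 0.5714 A

Final answer: 0.5714 A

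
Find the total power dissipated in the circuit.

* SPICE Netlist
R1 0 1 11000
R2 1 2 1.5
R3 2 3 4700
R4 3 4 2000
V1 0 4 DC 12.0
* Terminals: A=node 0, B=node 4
Nodal analysis, taking node 4 as the 0 V reference.
Source V1 fixes V_0 = 12 V.
KCL at each unknown node (sum of currents leaving = 0; resistances in Ω):
  Node 1: (V_1 - 12)/11000 + (V_1 - V_2)/1.5 = 0
  Node 2: (V_2 - V_1)/1.5 + (V_2 - V_3)/4700 = 0
  Node 3: (V_3 - V_2)/4700 + (V_3 - 0)/2000 = 0
Collecting terms (coefficients in siemens):
  0.6668·V_1 - 0.6667·V_2 = 0.001091
  0.6669·V_2 - 0.6667·V_1 - 0.0002128·V_3 = 0
  0.0007128·V_3 - 0.0002128·V_2 = 0
Solving these 3 simultaneous equations (Gaussian elimination) gives:
  V_1 = 4.543 V, V_2 = 4.542 V, V_3 = 1.356 V
Power in each resistor, P = (ΔV)²/R:
  P_R1 = (12 - 4.543)²/11000 = 0.005055 W
  P_R2 = (4.543 - 4.542)²/1.5 = 0.0000006893 W
  P_R3 = (4.542 - 1.356)²/4700 = 0.00216 W
  P_R4 = (1.356 - 0)²/2000 = 0.0009191 W
P_total = P_R1 + P_R2 + P_R3 + P_R4 = 0.008135 W

Final answer: 0.008135 W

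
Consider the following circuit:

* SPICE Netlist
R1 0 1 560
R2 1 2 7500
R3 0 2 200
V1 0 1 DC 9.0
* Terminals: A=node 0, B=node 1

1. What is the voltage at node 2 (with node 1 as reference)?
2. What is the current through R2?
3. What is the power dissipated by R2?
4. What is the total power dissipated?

Nodal analysis, taking node 1 as the 0 V reference.
Source V1 fixes V_0 = 9 V.
KCL at each unknown node (sum of currents leaving = 0; resistances in Ω):
  Node 2: (V_2 - 0)/7500 + (V_2 - 9)/200 = 0
Collecting terms: 0.005133 × V_2 = 0.045  =>  V_2 = 8.766 V
Part 1:
  Read off the nodal solution: V_2 = 8.766 V
Part 2:
  I_R2 = (V_1 - V_2)/R2 = (0 - 8.766)/7500 = -0.001169 A
  Magnitude: I_R2 = 0.001169 A
Part 3:
  I_R2 = (V_1 - V_2)/R2 = (0 - 8.766)/7500 = -0.001169 A
  P_R2 = I_R2² × R2 = (-0.001169)² × 7500 = 0.01025 W
Part 4:
  Power in each resistor, P = (ΔV)²/R:
    P_R1 = (9 - 0)²/560 = 0.1446 W
    P_R2 = (0 - 8.766)²/7500 = 0.01025 W
    P_R3 = (9 - 8.766)²/200 = 0.0002732 W
  P_total = P_R1 + P_R2 + P_R3 = 0.1552 W

Final answers:
1. V_2 = 8.766 V
2. I_R2 = 0.001169 A
3. P_R2 = 0.01025 W
4. P_total = 0.1552 W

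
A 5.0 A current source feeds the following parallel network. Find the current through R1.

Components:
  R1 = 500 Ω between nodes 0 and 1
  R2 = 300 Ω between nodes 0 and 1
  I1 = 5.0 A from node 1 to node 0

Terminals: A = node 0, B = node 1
All resistors sit directly between nodes 0 and 1, so they are in parallel and share one voltage V; the full source current 5 A splits among them.
1/R_par = 1/500 + 1/300 = 0.005333 S  =>  R_par = 187.5 Ω
V = I × R_par = 5 × 187.5 = 937.5 V
I_R1 = V/R1 = 937.5/500 = 1.875 A

Final answer: 1.875 A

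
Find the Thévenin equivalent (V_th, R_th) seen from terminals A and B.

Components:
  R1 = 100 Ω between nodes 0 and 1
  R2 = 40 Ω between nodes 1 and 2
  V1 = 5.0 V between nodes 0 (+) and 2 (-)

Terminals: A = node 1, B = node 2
Step 1 — V_th is the open-circuit voltage V_A - V_B (nothing connected across the terminals).
Nodal analysis, taking node 2 as the 0 V reference.
Source V1 fixes V_0 = 5 V.
KCL at each unknown node (sum of currents leaving = 0; resistances in Ω):
  Node 1: (V_1 - 5)/100 + (V_1 - 0)/40 = 0
Collecting terms: 0.035 × V_1 = 0.05  =>  V_1 = 1.429 V
V_th = V_1 - V_2 = 1.429 - 0 = 1.429 V
Step 2 — R_th: zero the source — replace V1 by a short circuit (node 2 merges into node 0) — and find the resistance seen between A (node 1) and B (node 0).
Reduce the network between node 1 (A) and node 0 (B) by series/parallel combination:
  Rp1 = R1 ‖ R2 (parallel, both between nodes 0 and 1) = 1/(1/100 + 1/40) = 28.57 Ω
R_th = 28.57 Ω

Final answer: V_th = 1.429 V, R_th = 28.57 Ω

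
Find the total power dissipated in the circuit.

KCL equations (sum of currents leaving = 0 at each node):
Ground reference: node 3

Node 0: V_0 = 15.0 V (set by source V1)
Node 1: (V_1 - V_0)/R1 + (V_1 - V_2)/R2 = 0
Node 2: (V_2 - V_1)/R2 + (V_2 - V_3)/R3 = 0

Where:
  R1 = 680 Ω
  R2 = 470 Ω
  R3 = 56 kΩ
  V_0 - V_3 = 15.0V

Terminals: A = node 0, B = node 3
Nodal analysis, taking node 3 as the 0 V reference.
Source V1 fixes V_0 = 15 V.
KCL at each unknown node (sum of currents leaving = 0; resistances in Ω):
  Node 1: (V_1 - 15)/680 + (V_1 - V_2)/470 = 0
  Node 2: (V_2 - V_1)/470 + (V_2 - 0)/56000 = 0
Collecting terms (coefficients in siemens):
  0.003598·V_1 - 0.002128·V_2 = 0.02206
  0.002146·V_2 - 0.002128·V_1 = 0
Determinant D = (0.003598)(0.002146) - (-0.002128)(-0.002128) = 0.000003193
V_1 = [(0.02206)(0.002146) - (-0.002128)(0)]/D = 14.82 V
V_2 = [(0.003598)(0) - (0.02206)(-0.002128)]/D = 14.7 V
Power in each resistor, P = (ΔV)²/R:
  P_R1 = (15 - 14.82)²/680 = 0.00004684 W
  P_R2 = (14.82 - 14.7)²/470 = 0.00003238 W
  P_R3 = (14.7 - 0)²/56000 = 0.003858 W
P_total = P_R1 + P_R2 + P_R3 = 0.003937 W

Final answer: 0.003937 W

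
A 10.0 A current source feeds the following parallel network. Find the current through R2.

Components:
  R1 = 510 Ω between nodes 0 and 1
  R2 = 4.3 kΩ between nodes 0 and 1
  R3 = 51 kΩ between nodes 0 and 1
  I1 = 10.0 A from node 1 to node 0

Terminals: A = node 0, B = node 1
All resistors sit directly between nodes 0 and 1, so they are in parallel and share one voltage V; the full source current 10 A splits among them.
1/R_par = 1/510 + 1/4300 + 1/51000 = 0.002213 S  =>  R_par = 451.9 Ω
V = I × R_par = 10 × 451.9 = 4519 V
I_R2 = V/R2 = 4519/4300 = 1.051 A

Final answer: 1.051 A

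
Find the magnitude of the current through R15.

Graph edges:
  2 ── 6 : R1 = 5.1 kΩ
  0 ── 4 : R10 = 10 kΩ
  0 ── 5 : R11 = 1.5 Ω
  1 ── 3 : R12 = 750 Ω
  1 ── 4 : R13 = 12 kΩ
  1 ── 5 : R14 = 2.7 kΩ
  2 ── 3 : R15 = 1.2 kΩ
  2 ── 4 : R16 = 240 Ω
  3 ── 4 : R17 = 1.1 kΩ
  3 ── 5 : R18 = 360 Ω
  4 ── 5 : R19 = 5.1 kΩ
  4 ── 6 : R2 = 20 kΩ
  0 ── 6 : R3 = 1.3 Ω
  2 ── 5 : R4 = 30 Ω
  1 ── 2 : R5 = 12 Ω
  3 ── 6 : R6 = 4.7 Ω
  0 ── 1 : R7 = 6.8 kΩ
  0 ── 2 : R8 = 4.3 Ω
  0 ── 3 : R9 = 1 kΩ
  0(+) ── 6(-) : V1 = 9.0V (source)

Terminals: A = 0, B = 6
Nodal analysis, taking node 6 as the 0 V reference.
Source V1 fixes V_0 = 9 V.
KCL at each unknown node (sum of currents leaving = 0; resistances in Ω):
  Node 1: (V_1 - V_2)/12 + (V_1 - 9)/6800 + (V_1 - V_3)/750 + (V_1 - V_4)/12000 + (V_1 - V_5)/2700 = 0
  Node 2: (V_2 - 0)/5100 + (V_2 - V_5)/30 + (V_2 - V_1)/12 + (V_2 - 9)/4.3 + (V_2 - V_3)/1200 + (V_2 - V_4)/240 = 0
  Node 3: (V_3 - 0)/4.7 + (V_3 - 9)/1000 + (V_3 - V_1)/750 + (V_3 - V_2)/1200 + (V_3 - V_4)/1100 + (V_3 - V_5)/360 = 0
  Node 4: (V_4 - 0)/20000 + (V_4 - 9)/10000 + (V_4 - V_1)/12000 + (V_4 - V_2)/240 + (V_4 - V_3)/1100 + (V_4 - V_5)/5100 = 0
  Node 5: (V_5 - V_2)/30 + (V_5 - 9)/1.5 + (V_5 - V_1)/2700 + (V_5 - V_3)/360 + (V_5 - V_4)/5100 = 0
Collecting terms (coefficients in siemens):
  0.08527·V_1 - 0.08333·V_2 - 0.001333·V_3 - 0.00008333·V_4 - 0.0003704·V_5 = 0.001324
  0.3544·V_2 - 0.08333·V_1 - 0.0008333·V_3 - 0.004167·V_4 - 0.03333·V_5 = 2.093
  0.2196·V_3 - 0.001333·V_1 - 0.0008333·V_2 - 0.0009091·V_4 - 0.002778·V_5 = 0.009
  0.005505·V_4 - 0.00008333·V_1 - 0.004167·V_2 - 0.0009091·V_3 - 0.0001961·V_5 = 0.0009
  0.7033·V_5 - 0.0003704·V_1 - 0.03333·V_2 - 0.002778·V_3 - 0.0001961·V_4 = 6
Solving these 5 simultaneous equations (Gaussian elimination) gives:
  V_1 = 8.759 V, V_2 = 8.895 V, V_3 = 0.2718 V, V_4 = 7.393 V
  V_5 = 8.96 V
I_R15 = (V_2 - V_3)/R15 = (8.895 - 0.2718)/1200 = 0.007186 A
|I_R15| = 0.007186 A

Final answer: |I_R15| = 0.007186 A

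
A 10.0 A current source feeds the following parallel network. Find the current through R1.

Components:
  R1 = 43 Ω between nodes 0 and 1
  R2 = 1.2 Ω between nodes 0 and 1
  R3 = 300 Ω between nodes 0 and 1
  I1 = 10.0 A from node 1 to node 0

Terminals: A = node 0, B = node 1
All resistors sit directly between nodes 0 and 1, so they are in parallel and share one voltage V; the full source current 10 A splits among them.
1/R_par = 1/43 + 1/1.2 + 1/300 = 0.8599 S  =>  R_par = 1.163 Ω
V = I × R_par = 10 × 1.163 = 11.63 V
I_R1 = V/R1 = 11.63/43 = 0.2704 A

Final answer: 0.2704 A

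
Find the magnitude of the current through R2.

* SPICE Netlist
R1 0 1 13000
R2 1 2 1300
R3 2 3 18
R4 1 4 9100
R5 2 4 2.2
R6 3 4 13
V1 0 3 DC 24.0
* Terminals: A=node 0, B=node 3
Nodal analysis, taking node 3 as the 0 V reference.
Source V1 fixes V_0 = 24 V.
KCL at each unknown node (sum of currents leaving = 0; resistances in Ω):
  Node 1: (V_1 - 24)/13000 + (V_1 - V_2)/1300 + (V_1 - V_4)/9100 = 0
  Node 2: (V_2 - V_1)/1300 + (V_2 - 0)/18 + (V_2 - V_4)/2.2 = 0
  Node 4: (V_4 - V_1)/9100 + (V_4 - V_2)/2.2 + (V_4 - 0)/13 = 0
Collecting terms (coefficients in siemens):
  0.000956·V_1 - 0.0007692·V_2 - 0.0001099·V_4 = 0.001846
  0.5109·V_2 - 0.0007692·V_1 - 0.4545·V_4 = 0
  0.5316·V_4 - 0.0001099·V_1 - 0.4545·V_2 = 0
Solving these 3 simultaneous equations (Gaussian elimination) gives:
  V_1 = 1.943 V, V_2 = 0.01373 V, V_4 = 0.01214 V
I_R2 = (V_1 - V_2)/R2 = (1.943 - 0.01373)/1300 = 0.001484 A
|I_R2| = 0.001484 A

Final answer: |I_R2| = 0.001484 A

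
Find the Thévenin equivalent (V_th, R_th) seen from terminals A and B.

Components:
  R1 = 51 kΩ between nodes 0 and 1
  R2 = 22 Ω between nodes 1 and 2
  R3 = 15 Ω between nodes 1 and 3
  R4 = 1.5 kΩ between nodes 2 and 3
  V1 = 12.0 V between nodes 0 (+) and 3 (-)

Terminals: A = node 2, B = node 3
Step 1 — V_th is the open-circuit voltage V_A - V_B (nothing connected across the terminals).
Nodal analysis, taking node 3 as the 0 V reference.
Source V1 fixes V_0 = 12 V.
KCL at each unknown node (sum of currents leaving = 0; resistances in Ω):
  Node 1: (V_1 - 12)/51000 + (V_1 - V_2)/22 + (V_1 - 0)/15 = 0
  Node 2: (V_2 - V_1)/22 + (V_2 - 0)/1500 = 0
Collecting terms (coefficients in siemens):
  0.1121·V_1 - 0.04545·V_2 = 0.0002353
  0.04612·V_2 - 0.04545·V_1 = 0
Determinant D = (0.1121)(0.04612) - (-0.04545)(-0.04545) = 0.003106
V_1 = [(0.0002353)(0.04612) - (-0.04545)(0)]/D = 0.003494 V
V_2 = [(0.1121)(0) - (0.0002353)(-0.04545)]/D = 0.003443 V
V_th = V_2 - V_3 = 0.003443 - 0 = 0.003443 V
Step 2 — R_th: zero the source — replace V1 by a short circuit (node 3 merges into node 0) — and find the resistance seen between A (node 2) and B (node 0).
Reduce the network between node 2 (A) and node 0 (B) by series/parallel combination:
  Rp1 = R1 ‖ R3 (parallel, both between nodes 0 and 1) = 1/(1/51000 + 1/15) = 15 Ω
  Rs1 = R2 + Rp1 (series, joined only at node 1) = 22 + 15 = 37 Ω
  Rp2 = R4 ‖ Rs1 (parallel, both between nodes 0 and 2) = 1/(1/1500 + 1/37) = 36.11 Ω
R_th = 36.11 Ω

Final answer: V_th = 0.003443 V, R_th = 36.11 Ω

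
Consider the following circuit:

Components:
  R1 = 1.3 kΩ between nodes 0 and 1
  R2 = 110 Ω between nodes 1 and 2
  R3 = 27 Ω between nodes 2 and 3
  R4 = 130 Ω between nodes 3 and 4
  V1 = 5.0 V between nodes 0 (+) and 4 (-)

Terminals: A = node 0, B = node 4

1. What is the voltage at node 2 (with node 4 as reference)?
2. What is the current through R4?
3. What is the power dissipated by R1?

Nodal analysis, taking node 4 as the 0 V reference.
Source V1 fixes V_0 = 5 V.
KCL at each unknown node (sum of currents leaving = 0; resistances in Ω):
  Node 1: (V_1 - 5)/1300 + (V_1 - V_2)/110 = 0
  Node 2: (V_2 - V_1)/110 + (V_2 - V_3)/27 = 0
  Node 3: (V_3 - V_2)/27 + (V_3 - 0)/130 = 0
Collecting terms (coefficients in siemens):
  0.00986·V_1 - 0.009091·V_2 = 0.003846
  0.04613·V_2 - 0.009091·V_1 - 0.03704·V_3 = 0
  0.04473·V_3 - 0.03704·V_2 = 0
Solving these 3 simultaneous equations (Gaussian elimination) gives:
  V_1 = 0.8519 V, V_2 = 0.501 V, V_3 = 0.4148 V
Part 1:
  Read off the nodal solution: V_2 = 0.501 V
Part 2:
  I_R4 = (V_3 - V_4)/R4 = (0.4148 - 0)/130 = 0.003191 A
  Magnitude: I_R4 = 0.003191 A
Part 3:
  I_R1 = (V_0 - V_1)/R1 = (5 - 0.8519)/1300 = 0.003191 A
  P_R1 = I_R1² × R1 = (0.003191)² × 1300 = 0.01324 W

Final answers:
1. V_2 = 0.501 V
2. I_R4 = 0.003191 A
3. P_R1 = 0.01324 W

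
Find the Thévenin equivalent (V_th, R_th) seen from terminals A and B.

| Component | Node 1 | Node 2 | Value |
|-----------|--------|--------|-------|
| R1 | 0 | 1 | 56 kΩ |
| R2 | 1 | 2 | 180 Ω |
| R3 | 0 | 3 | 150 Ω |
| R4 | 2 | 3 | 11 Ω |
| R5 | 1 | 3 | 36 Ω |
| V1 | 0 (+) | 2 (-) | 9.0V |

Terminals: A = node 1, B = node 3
Step 1 — V_th is the open-circuit voltage V_A - V_B (nothing connected across the terminals).
Nodal analysis, taking node 2 as the 0 V reference.
Source V1 fixes V_0 = 9 V.
KCL at each unknown node (sum of currents leaving = 0; resistances in Ω):
  Node 1: (V_1 - 9)/56000 + (V_1 - 0)/180 + (V_1 - V_3)/36 = 0
  Node 3: (V_3 - 9)/150 + (V_3 - 0)/11 + (V_3 - V_1)/36 = 0
Collecting terms (coefficients in siemens):
  0.03335·V_1 - 0.02778·V_3 = 0.0001607
  0.1254·V_3 - 0.02778·V_1 = 0.06
Determinant D = (0.03335)(0.1254) - (-0.02778)(-0.02778) = 0.003409
V_1 = [(0.0001607)(0.1254) - (-0.02778)(0.06)]/D = 0.4948 V
V_3 = [(0.03335)(0.06) - (0.0001607)(-0.02778)]/D = 0.5883 V
V_th = V_1 - V_3 = 0.4948 - 0.5883 = -0.09349 V
Step 2 — R_th: zero the source — replace V1 by a short circuit (node 2 merges into node 0) — and find the resistance seen between A (node 1) and B (node 3).
Reduce the network between node 1 (A) and node 3 (B) by series/parallel combination:
  Rp1 = R1 ‖ R2 (parallel, both between nodes 0 and 1) = 1/(1/56000 + 1/180) = 179.4 Ω
  Rp2 = R3 ‖ R4 (parallel, both between nodes 0 and 3) = 1/(1/150 + 1/11) = 10.25 Ω
  Rs1 = Rp1 + Rp2 (series, joined only at node 0) = 179.4 + 10.25 = 189.7 Ω
  Rp3 = R5 ‖ Rs1 (parallel, both between nodes 1 and 3) = 1/(1/36 + 1/189.7) = 30.26 Ω
R_th = 30.26 Ω

Final answer: V_th = -0.09349 V, R_th = 30.26 Ω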